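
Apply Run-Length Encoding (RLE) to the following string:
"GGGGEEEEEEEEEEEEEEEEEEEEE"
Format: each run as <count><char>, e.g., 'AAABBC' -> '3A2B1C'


Scanning runs left to right:
  i=0: run of 'G' x 4 -> '4G'
  i=4: run of 'E' x 21 -> '21E'

RLE = 4G21E


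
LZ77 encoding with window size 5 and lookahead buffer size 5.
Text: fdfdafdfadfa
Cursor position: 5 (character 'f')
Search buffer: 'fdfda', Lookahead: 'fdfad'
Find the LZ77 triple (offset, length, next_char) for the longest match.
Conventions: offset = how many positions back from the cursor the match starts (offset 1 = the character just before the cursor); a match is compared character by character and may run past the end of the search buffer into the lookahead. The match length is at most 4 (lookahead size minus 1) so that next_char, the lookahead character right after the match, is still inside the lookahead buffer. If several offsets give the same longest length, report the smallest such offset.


Try each offset into the search buffer:
  offset=1 (pos 4, char 'a'): match length 0
  offset=2 (pos 3, char 'd'): match length 0
  offset=3 (pos 2, char 'f'): match length 2
  offset=4 (pos 1, char 'd'): match length 0
  offset=5 (pos 0, char 'f'): match length 3
Longest match has length 3 at offset 5.
next_char = character at position 5 + 3 = 8 -> 'a'

Best match: offset=5, length=3 (matching 'fdf' starting at position 0)
LZ77 triple: (5, 3, 'a')


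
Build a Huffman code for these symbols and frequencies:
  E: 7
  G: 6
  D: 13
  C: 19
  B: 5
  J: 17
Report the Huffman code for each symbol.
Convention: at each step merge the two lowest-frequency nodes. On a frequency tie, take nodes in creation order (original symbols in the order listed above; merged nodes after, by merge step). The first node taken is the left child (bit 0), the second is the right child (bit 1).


Huffman tree construction:
Step 1: Merge B(5) + G(6) = 11
Step 2: Merge E(7) + (B+G)(11) = 18
Step 3: Merge D(13) + J(17) = 30
Step 4: Merge (E+(B+G))(18) + C(19) = 37
Step 5: Merge (D+J)(30) + ((E+(B+G))+C)(37) = 67
Read each symbol's code off the tree from the root (left child = 0, right child = 1).

Codes:
  E: 100 (length 3)
  G: 1011 (length 4)
  D: 00 (length 2)
  C: 11 (length 2)
  B: 1010 (length 4)
  J: 01 (length 2)
Average code length: 163/67 = 2.4328 bits/symbol


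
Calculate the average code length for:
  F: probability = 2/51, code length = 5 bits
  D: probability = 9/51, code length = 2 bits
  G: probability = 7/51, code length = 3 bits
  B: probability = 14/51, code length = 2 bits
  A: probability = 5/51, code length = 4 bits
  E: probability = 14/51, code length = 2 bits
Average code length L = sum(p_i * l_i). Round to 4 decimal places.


Weighted contributions p_i * l_i:
  F: (2/51) * 5 = 10/51
  D: (9/51) * 2 = 18/51
  G: (7/51) * 3 = 21/51
  B: (14/51) * 2 = 28/51
  A: (5/51) * 4 = 20/51
  E: (14/51) * 2 = 28/51
Sum = (10 + 18 + 21 + 28 + 20 + 28)/51 = 125/51

L = 125/51 = 2.4510 bits/symbol


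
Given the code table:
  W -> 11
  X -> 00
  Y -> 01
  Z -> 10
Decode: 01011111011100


Decoding:
01 -> Y
01 -> Y
11 -> W
11 -> W
01 -> Y
11 -> W
00 -> X


Result: YYWWYWX


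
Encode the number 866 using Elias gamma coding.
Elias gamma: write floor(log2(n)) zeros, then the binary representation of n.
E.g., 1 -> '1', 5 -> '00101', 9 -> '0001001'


num_bits = floor(log2(866)) + 1 = 10
leading_zeros = num_bits - 1 = 9
binary(866) = 1101100010

Elias gamma(866) = '000000000' + '1101100010' = 0000000001101100010 (19 bits)


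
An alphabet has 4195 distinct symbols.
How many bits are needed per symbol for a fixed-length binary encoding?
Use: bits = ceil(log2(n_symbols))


log2(4195) = 12.0345
Bracket: 2^12 = 4096 < 4195 <= 2^13 = 8192
So ceil(log2(4195)) = 13

bits = ceil(log2(4195)) = ceil(12.0345) = 13 bits


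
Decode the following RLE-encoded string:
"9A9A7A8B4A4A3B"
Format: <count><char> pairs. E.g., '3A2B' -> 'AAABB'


Expanding each <count><char> pair:
  9A -> 'AAAAAAAAA'
  9A -> 'AAAAAAAAA'
  7A -> 'AAAAAAA'
  8B -> 'BBBBBBBB'
  4A -> 'AAAA'
  4A -> 'AAAA'
  3B -> 'BBB'

Decoded = AAAAAAAAAAAAAAAAAAAAAAAAABBBBBBBBAAAAAAAABBB


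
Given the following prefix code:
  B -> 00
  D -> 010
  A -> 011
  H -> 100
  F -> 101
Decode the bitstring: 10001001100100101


Decoding step by step:
Bits 100 -> H
Bits 010 -> D
Bits 011 -> A
Bits 00 -> B
Bits 100 -> H
Bits 101 -> F


Decoded message: HDABHF


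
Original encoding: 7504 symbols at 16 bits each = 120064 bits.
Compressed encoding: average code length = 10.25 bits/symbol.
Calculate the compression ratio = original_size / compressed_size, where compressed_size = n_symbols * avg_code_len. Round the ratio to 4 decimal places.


original_size = n_symbols * orig_bits = 7504 * 16 = 120064 bits
compressed_size = n_symbols * avg_code_len = 7504 * 10.25 = 76916.0 bits
ratio = original_size / compressed_size = 120064 / 76916.0 = 1.561

Compression ratio = 1.561


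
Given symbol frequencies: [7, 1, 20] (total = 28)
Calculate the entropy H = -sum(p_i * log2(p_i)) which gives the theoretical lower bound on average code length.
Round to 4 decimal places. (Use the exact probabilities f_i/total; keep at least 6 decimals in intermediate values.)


Per-symbol terms -p_i * log2(p_i) with p_i = f_i/28:
  p = 7/28 = 0.250000: log2(p) = -2.000000, -p*log2(p) = 0.500000
  p = 1/28 = 0.035714: log2(p) = -4.807355, -p*log2(p) = 0.171691
  p = 20/28 = 0.714286: log2(p) = -0.485427, -p*log2(p) = 0.346733
H = 0.500000 + 0.171691 + 0.346733 = 1.018424

H = 1.0184 bits/symbol


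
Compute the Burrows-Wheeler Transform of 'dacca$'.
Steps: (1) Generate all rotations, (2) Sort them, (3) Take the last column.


Rotations (sorted):
  0: $dacca -> last char: a
  1: a$dacc -> last char: c
  2: acca$d -> last char: d
  3: ca$dac -> last char: c
  4: cca$da -> last char: a
  5: dacca$ -> last char: $


BWT = acdca$


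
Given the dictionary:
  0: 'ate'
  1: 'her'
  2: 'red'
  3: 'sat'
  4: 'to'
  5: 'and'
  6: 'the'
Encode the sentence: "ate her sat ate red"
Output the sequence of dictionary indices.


Look up each word in the dictionary:
  'ate' -> 0
  'her' -> 1
  'sat' -> 3
  'ate' -> 0
  'red' -> 2

Encoded: [0, 1, 3, 0, 2]


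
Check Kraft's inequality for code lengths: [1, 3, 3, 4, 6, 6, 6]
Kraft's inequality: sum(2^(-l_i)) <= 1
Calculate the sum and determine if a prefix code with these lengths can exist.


Sum = 2^(-1) + 2^(-3) + 2^(-3) + 2^(-4) + 2^(-6) + 2^(-6) + 2^(-6)
    = 0.5 + 0.125 + 0.125 + 0.0625 + 0.015625 + 0.015625 + 0.015625
    = 55/64 = 0.859375
Since 0.859375 <= 1, Kraft's inequality IS satisfied.
A prefix code with these lengths CAN exist.

Kraft sum = 0.859375. Satisfied.


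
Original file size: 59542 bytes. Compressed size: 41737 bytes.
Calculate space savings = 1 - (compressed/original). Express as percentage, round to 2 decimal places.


ratio = compressed/original = 41737/59542 = 0.700967
savings = 1 - ratio = 1 - 0.700967 = 0.299033
as a percentage: 0.299033 * 100 = 29.9%

Space savings = 1 - 41737/59542 = 29.9%


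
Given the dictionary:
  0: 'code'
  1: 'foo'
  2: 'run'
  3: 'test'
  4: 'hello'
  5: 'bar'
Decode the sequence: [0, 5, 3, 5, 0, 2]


Look up each index in the dictionary:
  0 -> 'code'
  5 -> 'bar'
  3 -> 'test'
  5 -> 'bar'
  0 -> 'code'
  2 -> 'run'

Decoded: "code bar test bar code run"


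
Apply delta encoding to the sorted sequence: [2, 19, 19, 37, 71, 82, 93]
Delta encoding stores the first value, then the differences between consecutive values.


First value: 2
Deltas:
  19 - 2 = 17
  19 - 19 = 0
  37 - 19 = 18
  71 - 37 = 34
  82 - 71 = 11
  93 - 82 = 11


Delta encoded: [2, 17, 0, 18, 34, 11, 11]


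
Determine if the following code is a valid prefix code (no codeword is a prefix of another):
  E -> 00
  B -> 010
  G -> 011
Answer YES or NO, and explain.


Checking each pair (does one codeword prefix another?):
  E='00' vs B='010': no prefix
  E='00' vs G='011': no prefix
  B='010' vs E='00': no prefix
  B='010' vs G='011': no prefix
  G='011' vs E='00': no prefix
  G='011' vs B='010': no prefix
No violation found over all pairs.

YES -- this is a valid prefix code. No codeword is a prefix of any other codeword.


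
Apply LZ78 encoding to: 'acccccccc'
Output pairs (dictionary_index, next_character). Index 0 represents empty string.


LZ78 encoding steps:
Dictionary: {0: ''}
Step 1: w='' (idx 0), next='a' -> output (0, 'a'), add 'a' as idx 1
Step 2: w='' (idx 0), next='c' -> output (0, 'c'), add 'c' as idx 2
Step 3: w='c' (idx 2), next='c' -> output (2, 'c'), add 'cc' as idx 3
Step 4: w='cc' (idx 3), next='c' -> output (3, 'c'), add 'ccc' as idx 4
Step 5: w='cc' (idx 3), end of input -> output (3, '')


Encoded: [(0, 'a'), (0, 'c'), (2, 'c'), (3, 'c'), (3, '')]


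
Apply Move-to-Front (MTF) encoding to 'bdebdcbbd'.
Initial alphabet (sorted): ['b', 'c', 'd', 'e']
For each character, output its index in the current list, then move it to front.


MTF encoding:
'b': index 0 in ['b', 'c', 'd', 'e'] -> ['b', 'c', 'd', 'e']
'd': index 2 in ['b', 'c', 'd', 'e'] -> ['d', 'b', 'c', 'e']
'e': index 3 in ['d', 'b', 'c', 'e'] -> ['e', 'd', 'b', 'c']
'b': index 2 in ['e', 'd', 'b', 'c'] -> ['b', 'e', 'd', 'c']
'd': index 2 in ['b', 'e', 'd', 'c'] -> ['d', 'b', 'e', 'c']
'c': index 3 in ['d', 'b', 'e', 'c'] -> ['c', 'd', 'b', 'e']
'b': index 2 in ['c', 'd', 'b', 'e'] -> ['b', 'c', 'd', 'e']
'b': index 0 in ['b', 'c', 'd', 'e'] -> ['b', 'c', 'd', 'e']
'd': index 2 in ['b', 'c', 'd', 'e'] -> ['d', 'b', 'c', 'e']


Output: [0, 2, 3, 2, 2, 3, 2, 0, 2]


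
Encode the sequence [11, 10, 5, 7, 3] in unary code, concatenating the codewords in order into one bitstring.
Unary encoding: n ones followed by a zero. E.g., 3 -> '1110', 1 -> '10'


Encode each number as n ones followed by a terminating 0:
  11 -> 111111111110 (12 bits)
  10 -> 11111111110 (11 bits)
  5 -> 111110 (6 bits)
  7 -> 11111110 (8 bits)
  3 -> 1110 (4 bits)
Total length = 12 + 11 + 6 + 8 + 4 = 41 bits.

Unary([11, 10, 5, 7, 3]) = 11111111111011111111110111110111111101110 (41 bits)


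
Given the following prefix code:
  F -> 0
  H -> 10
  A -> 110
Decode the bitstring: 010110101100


Decoding step by step:
Bits 0 -> F
Bits 10 -> H
Bits 110 -> A
Bits 10 -> H
Bits 110 -> A
Bits 0 -> F


Decoded message: FHAHAF


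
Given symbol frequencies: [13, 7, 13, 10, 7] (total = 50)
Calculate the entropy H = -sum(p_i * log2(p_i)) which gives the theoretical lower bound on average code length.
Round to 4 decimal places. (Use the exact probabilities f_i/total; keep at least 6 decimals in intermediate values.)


Per-symbol terms -p_i * log2(p_i) with p_i = f_i/50:
  p = 13/50 = 0.260000: log2(p) = -1.943416, -p*log2(p) = 0.505288
  p = 7/50 = 0.140000: log2(p) = -2.836501, -p*log2(p) = 0.397110
  p = 13/50 = 0.260000: log2(p) = -1.943416, -p*log2(p) = 0.505288
  p = 10/50 = 0.200000: log2(p) = -2.321928, -p*log2(p) = 0.464386
  p = 7/50 = 0.140000: log2(p) = -2.836501, -p*log2(p) = 0.397110
H = 0.505288 + 0.397110 + 0.505288 + 0.464386 + 0.397110 = 2.269182

H = 2.2692 bits/symbol


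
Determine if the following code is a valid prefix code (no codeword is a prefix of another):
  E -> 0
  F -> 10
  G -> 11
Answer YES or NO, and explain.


Checking each pair (does one codeword prefix another?):
  E='0' vs F='10': no prefix
  E='0' vs G='11': no prefix
  F='10' vs E='0': no prefix
  F='10' vs G='11': no prefix
  G='11' vs E='0': no prefix
  G='11' vs F='10': no prefix
No violation found over all pairs.

YES -- this is a valid prefix code. No codeword is a prefix of any other codeword.


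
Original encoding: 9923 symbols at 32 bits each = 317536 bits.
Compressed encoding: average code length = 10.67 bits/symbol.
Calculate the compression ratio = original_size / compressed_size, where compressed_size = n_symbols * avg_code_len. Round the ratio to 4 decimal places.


original_size = n_symbols * orig_bits = 9923 * 32 = 317536 bits
compressed_size = n_symbols * avg_code_len = 9923 * 10.67 = 105878.41 bits
ratio = original_size / compressed_size = 317536 / 105878.41 = 2.9991

Compression ratio = 2.9991


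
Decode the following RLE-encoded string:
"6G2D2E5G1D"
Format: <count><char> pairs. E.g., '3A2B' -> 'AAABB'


Expanding each <count><char> pair:
  6G -> 'GGGGGG'
  2D -> 'DD'
  2E -> 'EE'
  5G -> 'GGGGG'
  1D -> 'D'

Decoded = GGGGGGDDEEGGGGGD


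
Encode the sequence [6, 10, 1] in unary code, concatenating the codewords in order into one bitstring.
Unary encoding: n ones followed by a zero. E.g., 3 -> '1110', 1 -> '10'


Encode each number as n ones followed by a terminating 0:
  6 -> 1111110 (7 bits)
  10 -> 11111111110 (11 bits)
  1 -> 10 (2 bits)
Total length = 7 + 11 + 2 = 20 bits.

Unary([6, 10, 1]) = 11111101111111111010 (20 bits)


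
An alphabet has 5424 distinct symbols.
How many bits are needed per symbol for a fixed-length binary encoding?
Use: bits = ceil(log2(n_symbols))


log2(5424) = 12.4051
Bracket: 2^12 = 4096 < 5424 <= 2^13 = 8192
So ceil(log2(5424)) = 13

bits = ceil(log2(5424)) = ceil(12.4051) = 13 bits


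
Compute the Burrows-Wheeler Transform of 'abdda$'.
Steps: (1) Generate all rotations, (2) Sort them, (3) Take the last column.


Rotations (sorted):
  0: $abdda -> last char: a
  1: a$abdd -> last char: d
  2: abdda$ -> last char: $
  3: bdda$a -> last char: a
  4: da$abd -> last char: d
  5: dda$ab -> last char: b


BWT = ad$adb


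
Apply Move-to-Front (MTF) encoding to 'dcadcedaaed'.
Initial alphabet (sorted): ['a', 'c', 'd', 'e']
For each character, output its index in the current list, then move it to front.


MTF encoding:
'd': index 2 in ['a', 'c', 'd', 'e'] -> ['d', 'a', 'c', 'e']
'c': index 2 in ['d', 'a', 'c', 'e'] -> ['c', 'd', 'a', 'e']
'a': index 2 in ['c', 'd', 'a', 'e'] -> ['a', 'c', 'd', 'e']
'd': index 2 in ['a', 'c', 'd', 'e'] -> ['d', 'a', 'c', 'e']
'c': index 2 in ['d', 'a', 'c', 'e'] -> ['c', 'd', 'a', 'e']
'e': index 3 in ['c', 'd', 'a', 'e'] -> ['e', 'c', 'd', 'a']
'd': index 2 in ['e', 'c', 'd', 'a'] -> ['d', 'e', 'c', 'a']
'a': index 3 in ['d', 'e', 'c', 'a'] -> ['a', 'd', 'e', 'c']
'a': index 0 in ['a', 'd', 'e', 'c'] -> ['a', 'd', 'e', 'c']
'e': index 2 in ['a', 'd', 'e', 'c'] -> ['e', 'a', 'd', 'c']
'd': index 2 in ['e', 'a', 'd', 'c'] -> ['d', 'e', 'a', 'c']


Output: [2, 2, 2, 2, 2, 3, 2, 3, 0, 2, 2]


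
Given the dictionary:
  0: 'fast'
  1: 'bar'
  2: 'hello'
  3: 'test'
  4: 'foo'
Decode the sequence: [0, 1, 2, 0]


Look up each index in the dictionary:
  0 -> 'fast'
  1 -> 'bar'
  2 -> 'hello'
  0 -> 'fast'

Decoded: "fast bar hello fast"


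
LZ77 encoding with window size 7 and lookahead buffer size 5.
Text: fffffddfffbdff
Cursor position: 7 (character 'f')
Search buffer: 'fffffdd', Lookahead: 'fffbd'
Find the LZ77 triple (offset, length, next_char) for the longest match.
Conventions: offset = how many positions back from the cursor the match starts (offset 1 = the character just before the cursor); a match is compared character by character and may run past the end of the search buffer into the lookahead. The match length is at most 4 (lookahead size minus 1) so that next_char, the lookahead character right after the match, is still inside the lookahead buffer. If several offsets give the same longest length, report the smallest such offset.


Try each offset into the search buffer:
  offset=1 (pos 6, char 'd'): match length 0
  offset=2 (pos 5, char 'd'): match length 0
  offset=3 (pos 4, char 'f'): match length 1
  offset=4 (pos 3, char 'f'): match length 2
  offset=5 (pos 2, char 'f'): match length 3
  offset=6 (pos 1, char 'f'): match length 3
  offset=7 (pos 0, char 'f'): match length 3
Longest match has length 3, found at offsets 5, 6, 7; take the smallest, offset 5.
next_char = character at position 7 + 3 = 10 -> 'b'

Best match: offset=5, length=3 (matching 'fff' starting at position 2)
LZ77 triple: (5, 3, 'b')


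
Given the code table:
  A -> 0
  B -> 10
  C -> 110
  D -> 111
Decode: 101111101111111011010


Decoding:
10 -> B
111 -> D
110 -> C
111 -> D
111 -> D
10 -> B
110 -> C
10 -> B


Result: BDCDDBCB


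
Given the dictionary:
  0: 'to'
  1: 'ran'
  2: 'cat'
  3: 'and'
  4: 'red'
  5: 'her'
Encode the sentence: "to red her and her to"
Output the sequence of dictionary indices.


Look up each word in the dictionary:
  'to' -> 0
  'red' -> 4
  'her' -> 5
  'and' -> 3
  'her' -> 5
  'to' -> 0

Encoded: [0, 4, 5, 3, 5, 0]


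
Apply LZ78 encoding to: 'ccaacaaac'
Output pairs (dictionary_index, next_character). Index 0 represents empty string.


LZ78 encoding steps:
Dictionary: {0: ''}
Step 1: w='' (idx 0), next='c' -> output (0, 'c'), add 'c' as idx 1
Step 2: w='c' (idx 1), next='a' -> output (1, 'a'), add 'ca' as idx 2
Step 3: w='' (idx 0), next='a' -> output (0, 'a'), add 'a' as idx 3
Step 4: w='ca' (idx 2), next='a' -> output (2, 'a'), add 'caa' as idx 4
Step 5: w='a' (idx 3), next='c' -> output (3, 'c'), add 'ac' as idx 5


Encoded: [(0, 'c'), (1, 'a'), (0, 'a'), (2, 'a'), (3, 'c')]


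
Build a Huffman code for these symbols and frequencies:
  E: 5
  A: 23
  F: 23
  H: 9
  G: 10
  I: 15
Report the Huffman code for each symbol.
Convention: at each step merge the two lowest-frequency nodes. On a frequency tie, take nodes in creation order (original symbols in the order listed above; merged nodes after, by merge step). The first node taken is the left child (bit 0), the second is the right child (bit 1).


Huffman tree construction:
Step 1: Merge E(5) + H(9) = 14
Step 2: Merge G(10) + (E+H)(14) = 24
Step 3: Merge I(15) + A(23) = 38
Step 4: Merge F(23) + (G+(E+H))(24) = 47
Step 5: Merge (I+A)(38) + (F+(G+(E+H)))(47) = 85
Read each symbol's code off the tree from the root (left child = 0, right child = 1).

Codes:
  E: 1110 (length 4)
  A: 01 (length 2)
  F: 10 (length 2)
  H: 1111 (length 4)
  G: 110 (length 3)
  I: 00 (length 2)
Average code length: 208/85 = 2.4471 bits/symbol


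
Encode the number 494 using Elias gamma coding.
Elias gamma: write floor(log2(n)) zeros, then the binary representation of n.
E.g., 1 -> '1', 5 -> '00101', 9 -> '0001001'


num_bits = floor(log2(494)) + 1 = 9
leading_zeros = num_bits - 1 = 8
binary(494) = 111101110

Elias gamma(494) = '00000000' + '111101110' = 00000000111101110 (17 bits)


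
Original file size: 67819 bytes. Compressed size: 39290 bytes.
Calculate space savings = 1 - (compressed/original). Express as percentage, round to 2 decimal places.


ratio = compressed/original = 39290/67819 = 0.579336
savings = 1 - ratio = 1 - 0.579336 = 0.420664
as a percentage: 0.420664 * 100 = 42.07%

Space savings = 1 - 39290/67819 = 42.07%


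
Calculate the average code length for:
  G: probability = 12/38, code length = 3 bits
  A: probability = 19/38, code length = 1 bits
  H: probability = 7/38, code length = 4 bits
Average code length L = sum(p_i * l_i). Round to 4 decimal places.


Weighted contributions p_i * l_i:
  G: (12/38) * 3 = 36/38
  A: (19/38) * 1 = 19/38
  H: (7/38) * 4 = 28/38
Sum = (36 + 19 + 28)/38 = 83/38

L = 83/38 = 2.1842 bits/symbol


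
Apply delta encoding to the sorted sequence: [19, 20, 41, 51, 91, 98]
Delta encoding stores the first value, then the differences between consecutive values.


First value: 19
Deltas:
  20 - 19 = 1
  41 - 20 = 21
  51 - 41 = 10
  91 - 51 = 40
  98 - 91 = 7


Delta encoded: [19, 1, 21, 10, 40, 7]


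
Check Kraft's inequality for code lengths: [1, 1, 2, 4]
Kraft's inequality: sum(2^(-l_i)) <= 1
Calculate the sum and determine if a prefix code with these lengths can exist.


Sum = 2^(-1) + 2^(-1) + 2^(-2) + 2^(-4)
    = 0.5 + 0.5 + 0.25 + 0.0625
    = 21/16 = 1.3125
Since 1.3125 > 1, Kraft's inequality is NOT satisfied.
A prefix code with these lengths CANNOT exist.

Kraft sum = 1.3125. Not satisfied.


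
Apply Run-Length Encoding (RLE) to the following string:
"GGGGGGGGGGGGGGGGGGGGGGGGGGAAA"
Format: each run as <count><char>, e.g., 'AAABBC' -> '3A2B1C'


Scanning runs left to right:
  i=0: run of 'G' x 26 -> '26G'
  i=26: run of 'A' x 3 -> '3A'

RLE = 26G3A


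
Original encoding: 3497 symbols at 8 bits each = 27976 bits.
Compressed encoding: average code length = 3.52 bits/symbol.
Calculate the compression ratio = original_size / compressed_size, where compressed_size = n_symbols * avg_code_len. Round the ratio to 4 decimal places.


original_size = n_symbols * orig_bits = 3497 * 8 = 27976 bits
compressed_size = n_symbols * avg_code_len = 3497 * 3.52 = 12309.44 bits
ratio = original_size / compressed_size = 27976 / 12309.44 = 2.2727

Compression ratio = 2.2727


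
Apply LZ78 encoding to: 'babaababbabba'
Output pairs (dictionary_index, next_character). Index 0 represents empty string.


LZ78 encoding steps:
Dictionary: {0: ''}
Step 1: w='' (idx 0), next='b' -> output (0, 'b'), add 'b' as idx 1
Step 2: w='' (idx 0), next='a' -> output (0, 'a'), add 'a' as idx 2
Step 3: w='b' (idx 1), next='a' -> output (1, 'a'), add 'ba' as idx 3
Step 4: w='a' (idx 2), next='b' -> output (2, 'b'), add 'ab' as idx 4
Step 5: w='ab' (idx 4), next='b' -> output (4, 'b'), add 'abb' as idx 5
Step 6: w='abb' (idx 5), next='a' -> output (5, 'a'), add 'abba' as idx 6


Encoded: [(0, 'b'), (0, 'a'), (1, 'a'), (2, 'b'), (4, 'b'), (5, 'a')]


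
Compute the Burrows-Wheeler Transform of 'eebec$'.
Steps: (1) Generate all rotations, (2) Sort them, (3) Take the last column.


Rotations (sorted):
  0: $eebec -> last char: c
  1: bec$ee -> last char: e
  2: c$eebe -> last char: e
  3: ebec$e -> last char: e
  4: ec$eeb -> last char: b
  5: eebec$ -> last char: $


BWT = ceeeb$


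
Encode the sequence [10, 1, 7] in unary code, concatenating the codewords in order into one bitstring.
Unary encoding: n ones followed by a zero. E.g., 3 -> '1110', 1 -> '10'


Encode each number as n ones followed by a terminating 0:
  10 -> 11111111110 (11 bits)
  1 -> 10 (2 bits)
  7 -> 11111110 (8 bits)
Total length = 11 + 2 + 8 = 21 bits.

Unary([10, 1, 7]) = 111111111101011111110 (21 bits)


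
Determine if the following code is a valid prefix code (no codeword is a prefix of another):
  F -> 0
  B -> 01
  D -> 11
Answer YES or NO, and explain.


Checking each pair (does one codeword prefix another?):
  F='0' vs B='01': prefix -- VIOLATION

NO -- this is NOT a valid prefix code. F (0) is a prefix of B (01).


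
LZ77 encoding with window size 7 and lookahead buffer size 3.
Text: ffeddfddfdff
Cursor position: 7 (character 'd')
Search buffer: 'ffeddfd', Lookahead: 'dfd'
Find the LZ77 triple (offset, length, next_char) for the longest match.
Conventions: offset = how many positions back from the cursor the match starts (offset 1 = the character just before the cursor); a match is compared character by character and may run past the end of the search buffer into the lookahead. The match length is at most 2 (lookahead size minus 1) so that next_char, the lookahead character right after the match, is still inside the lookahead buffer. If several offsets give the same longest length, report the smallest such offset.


Try each offset into the search buffer:
  offset=1 (pos 6, char 'd'): match length 1
  offset=2 (pos 5, char 'f'): match length 0
  offset=3 (pos 4, char 'd'): match length 2
  offset=4 (pos 3, char 'd'): match length 1
  offset=5 (pos 2, char 'e'): match length 0
  offset=6 (pos 1, char 'f'): match length 0
  offset=7 (pos 0, char 'f'): match length 0
Longest match has length 2 at offset 3.
next_char = character at position 7 + 2 = 9 -> 'd'

Best match: offset=3, length=2 (matching 'df' starting at position 4)
LZ77 triple: (3, 2, 'd')


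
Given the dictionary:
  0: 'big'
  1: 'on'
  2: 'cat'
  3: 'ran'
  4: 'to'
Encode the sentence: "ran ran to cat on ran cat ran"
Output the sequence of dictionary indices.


Look up each word in the dictionary:
  'ran' -> 3
  'ran' -> 3
  'to' -> 4
  'cat' -> 2
  'on' -> 1
  'ran' -> 3
  'cat' -> 2
  'ran' -> 3

Encoded: [3, 3, 4, 2, 1, 3, 2, 3]


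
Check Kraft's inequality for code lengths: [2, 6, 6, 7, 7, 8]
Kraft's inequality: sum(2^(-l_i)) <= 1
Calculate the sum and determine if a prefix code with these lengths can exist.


Sum = 2^(-2) + 2^(-6) + 2^(-6) + 2^(-7) + 2^(-7) + 2^(-8)
    = 0.25 + 0.015625 + 0.015625 + 0.0078125 + 0.0078125 + 0.00390625
    = 77/256 = 0.30078125
Since 0.30078125 <= 1, Kraft's inequality IS satisfied.
A prefix code with these lengths CAN exist.

Kraft sum = 0.30078125. Satisfied.


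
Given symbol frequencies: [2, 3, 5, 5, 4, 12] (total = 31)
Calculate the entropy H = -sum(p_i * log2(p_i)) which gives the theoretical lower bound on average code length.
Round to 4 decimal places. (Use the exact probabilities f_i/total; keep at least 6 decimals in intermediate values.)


Per-symbol terms -p_i * log2(p_i) with p_i = f_i/31:
  p = 2/31 = 0.064516: log2(p) = -3.954196, -p*log2(p) = 0.255109
  p = 3/31 = 0.096774: log2(p) = -3.369234, -p*log2(p) = 0.326055
  p = 5/31 = 0.161290: log2(p) = -2.632268, -p*log2(p) = 0.424559
  p = 5/31 = 0.161290: log2(p) = -2.632268, -p*log2(p) = 0.424559
  p = 4/31 = 0.129032: log2(p) = -2.954196, -p*log2(p) = 0.381187
  p = 12/31 = 0.387097: log2(p) = -1.369234, -p*log2(p) = 0.530026
H = 0.255109 + 0.326055 + 0.424559 + 0.424559 + 0.381187 + 0.530026 = 2.341495

H = 2.3415 bits/symbol


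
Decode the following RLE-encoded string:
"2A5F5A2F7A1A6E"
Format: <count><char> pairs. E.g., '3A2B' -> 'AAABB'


Expanding each <count><char> pair:
  2A -> 'AA'
  5F -> 'FFFFF'
  5A -> 'AAAAA'
  2F -> 'FF'
  7A -> 'AAAAAAA'
  1A -> 'A'
  6E -> 'EEEEEE'

Decoded = AAFFFFFAAAAAFFAAAAAAAAEEEEEE


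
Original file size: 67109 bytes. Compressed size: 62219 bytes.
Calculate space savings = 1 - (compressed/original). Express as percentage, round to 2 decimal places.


ratio = compressed/original = 62219/67109 = 0.927133
savings = 1 - ratio = 1 - 0.927133 = 0.072867
as a percentage: 0.072867 * 100 = 7.29%

Space savings = 1 - 62219/67109 = 7.29%


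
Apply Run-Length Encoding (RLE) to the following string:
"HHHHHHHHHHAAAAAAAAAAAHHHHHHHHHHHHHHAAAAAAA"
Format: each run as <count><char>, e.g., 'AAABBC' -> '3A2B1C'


Scanning runs left to right:
  i=0: run of 'H' x 10 -> '10H'
  i=10: run of 'A' x 11 -> '11A'
  i=21: run of 'H' x 14 -> '14H'
  i=35: run of 'A' x 7 -> '7A'

RLE = 10H11A14H7A


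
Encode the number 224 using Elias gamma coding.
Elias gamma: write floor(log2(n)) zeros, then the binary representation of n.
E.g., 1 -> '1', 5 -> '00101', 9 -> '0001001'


num_bits = floor(log2(224)) + 1 = 8
leading_zeros = num_bits - 1 = 7
binary(224) = 11100000

Elias gamma(224) = '0000000' + '11100000' = 000000011100000 (15 bits)


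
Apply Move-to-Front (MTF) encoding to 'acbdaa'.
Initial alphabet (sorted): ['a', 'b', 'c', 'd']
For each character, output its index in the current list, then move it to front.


MTF encoding:
'a': index 0 in ['a', 'b', 'c', 'd'] -> ['a', 'b', 'c', 'd']
'c': index 2 in ['a', 'b', 'c', 'd'] -> ['c', 'a', 'b', 'd']
'b': index 2 in ['c', 'a', 'b', 'd'] -> ['b', 'c', 'a', 'd']
'd': index 3 in ['b', 'c', 'a', 'd'] -> ['d', 'b', 'c', 'a']
'a': index 3 in ['d', 'b', 'c', 'a'] -> ['a', 'd', 'b', 'c']
'a': index 0 in ['a', 'd', 'b', 'c'] -> ['a', 'd', 'b', 'c']


Output: [0, 2, 2, 3, 3, 0]


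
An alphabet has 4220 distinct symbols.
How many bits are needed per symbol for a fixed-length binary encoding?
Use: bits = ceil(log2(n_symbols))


log2(4220) = 12.043
Bracket: 2^12 = 4096 < 4220 <= 2^13 = 8192
So ceil(log2(4220)) = 13

bits = ceil(log2(4220)) = ceil(12.043) = 13 bits


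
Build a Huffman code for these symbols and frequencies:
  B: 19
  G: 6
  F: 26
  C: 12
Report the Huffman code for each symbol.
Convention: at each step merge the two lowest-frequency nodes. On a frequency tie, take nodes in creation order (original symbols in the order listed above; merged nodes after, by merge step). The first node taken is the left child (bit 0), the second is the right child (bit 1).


Huffman tree construction:
Step 1: Merge G(6) + C(12) = 18
Step 2: Merge (G+C)(18) + B(19) = 37
Step 3: Merge F(26) + ((G+C)+B)(37) = 63
Read each symbol's code off the tree from the root (left child = 0, right child = 1).

Codes:
  B: 11 (length 2)
  G: 100 (length 3)
  F: 0 (length 1)
  C: 101 (length 3)
Average code length: 118/63 = 1.8730 bits/symbol


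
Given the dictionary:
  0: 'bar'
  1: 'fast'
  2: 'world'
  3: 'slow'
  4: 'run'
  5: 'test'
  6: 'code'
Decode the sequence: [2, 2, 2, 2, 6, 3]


Look up each index in the dictionary:
  2 -> 'world'
  2 -> 'world'
  2 -> 'world'
  2 -> 'world'
  6 -> 'code'
  3 -> 'slow'

Decoded: "world world world world code slow"


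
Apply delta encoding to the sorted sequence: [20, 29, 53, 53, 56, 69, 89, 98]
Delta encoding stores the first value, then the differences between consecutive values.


First value: 20
Deltas:
  29 - 20 = 9
  53 - 29 = 24
  53 - 53 = 0
  56 - 53 = 3
  69 - 56 = 13
  89 - 69 = 20
  98 - 89 = 9


Delta encoded: [20, 9, 24, 0, 3, 13, 20, 9]


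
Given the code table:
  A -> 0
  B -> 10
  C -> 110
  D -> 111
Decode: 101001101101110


Decoding:
10 -> B
10 -> B
0 -> A
110 -> C
110 -> C
111 -> D
0 -> A


Result: BBACCDA


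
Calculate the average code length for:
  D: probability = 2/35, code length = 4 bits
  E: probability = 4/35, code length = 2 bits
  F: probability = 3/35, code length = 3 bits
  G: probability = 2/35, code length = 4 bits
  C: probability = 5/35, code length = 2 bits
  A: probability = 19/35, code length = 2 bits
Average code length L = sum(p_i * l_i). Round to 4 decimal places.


Weighted contributions p_i * l_i:
  D: (2/35) * 4 = 8/35
  E: (4/35) * 2 = 8/35
  F: (3/35) * 3 = 9/35
  G: (2/35) * 4 = 8/35
  C: (5/35) * 2 = 10/35
  A: (19/35) * 2 = 38/35
Sum = (8 + 8 + 9 + 8 + 10 + 38)/35 = 81/35

L = 81/35 = 2.3143 bits/symbol


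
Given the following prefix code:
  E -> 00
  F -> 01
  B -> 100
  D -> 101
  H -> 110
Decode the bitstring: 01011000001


Decoding step by step:
Bits 01 -> F
Bits 01 -> F
Bits 100 -> B
Bits 00 -> E
Bits 01 -> F


Decoded message: FFBEF


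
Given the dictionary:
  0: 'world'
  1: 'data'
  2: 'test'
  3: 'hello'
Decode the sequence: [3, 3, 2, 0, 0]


Look up each index in the dictionary:
  3 -> 'hello'
  3 -> 'hello'
  2 -> 'test'
  0 -> 'world'
  0 -> 'world'

Decoded: "hello hello test world world"


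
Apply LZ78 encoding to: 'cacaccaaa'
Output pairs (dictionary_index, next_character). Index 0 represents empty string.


LZ78 encoding steps:
Dictionary: {0: ''}
Step 1: w='' (idx 0), next='c' -> output (0, 'c'), add 'c' as idx 1
Step 2: w='' (idx 0), next='a' -> output (0, 'a'), add 'a' as idx 2
Step 3: w='c' (idx 1), next='a' -> output (1, 'a'), add 'ca' as idx 3
Step 4: w='c' (idx 1), next='c' -> output (1, 'c'), add 'cc' as idx 4
Step 5: w='a' (idx 2), next='a' -> output (2, 'a'), add 'aa' as idx 5
Step 6: w='a' (idx 2), end of input -> output (2, '')


Encoded: [(0, 'c'), (0, 'a'), (1, 'a'), (1, 'c'), (2, 'a'), (2, '')]


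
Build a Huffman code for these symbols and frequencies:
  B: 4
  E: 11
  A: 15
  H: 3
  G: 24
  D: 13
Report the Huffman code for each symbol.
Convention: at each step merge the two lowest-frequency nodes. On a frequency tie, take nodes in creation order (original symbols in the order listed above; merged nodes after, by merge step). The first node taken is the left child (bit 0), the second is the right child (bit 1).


Huffman tree construction:
Step 1: Merge H(3) + B(4) = 7
Step 2: Merge (H+B)(7) + E(11) = 18
Step 3: Merge D(13) + A(15) = 28
Step 4: Merge ((H+B)+E)(18) + G(24) = 42
Step 5: Merge (D+A)(28) + (((H+B)+E)+G)(42) = 70
Read each symbol's code off the tree from the root (left child = 0, right child = 1).

Codes:
  B: 1001 (length 4)
  E: 101 (length 3)
  A: 01 (length 2)
  H: 1000 (length 4)
  G: 11 (length 2)
  D: 00 (length 2)
Average code length: 165/70 = 2.3571 bits/symbol


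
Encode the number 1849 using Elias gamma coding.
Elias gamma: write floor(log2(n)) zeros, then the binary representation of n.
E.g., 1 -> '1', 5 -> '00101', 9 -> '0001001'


num_bits = floor(log2(1849)) + 1 = 11
leading_zeros = num_bits - 1 = 10
binary(1849) = 11100111001

Elias gamma(1849) = '0000000000' + '11100111001' = 000000000011100111001 (21 bits)


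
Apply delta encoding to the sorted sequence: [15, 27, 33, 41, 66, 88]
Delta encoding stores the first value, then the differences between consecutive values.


First value: 15
Deltas:
  27 - 15 = 12
  33 - 27 = 6
  41 - 33 = 8
  66 - 41 = 25
  88 - 66 = 22


Delta encoded: [15, 12, 6, 8, 25, 22]


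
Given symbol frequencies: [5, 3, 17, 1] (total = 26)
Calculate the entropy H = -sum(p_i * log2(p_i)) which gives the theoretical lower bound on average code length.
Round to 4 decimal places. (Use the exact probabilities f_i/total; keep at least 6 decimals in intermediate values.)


Per-symbol terms -p_i * log2(p_i) with p_i = f_i/26:
  p = 5/26 = 0.192308: log2(p) = -2.378512, -p*log2(p) = 0.457406
  p = 3/26 = 0.115385: log2(p) = -3.115477, -p*log2(p) = 0.359478
  p = 17/26 = 0.653846: log2(p) = -0.612977, -p*log2(p) = 0.400793
  p = 1/26 = 0.038462: log2(p) = -4.700440, -p*log2(p) = 0.180786
H = 0.457406 + 0.359478 + 0.400793 + 0.180786 = 1.398463

H = 1.3985 bits/symbol


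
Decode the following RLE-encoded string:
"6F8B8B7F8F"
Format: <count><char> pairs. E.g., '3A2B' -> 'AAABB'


Expanding each <count><char> pair:
  6F -> 'FFFFFF'
  8B -> 'BBBBBBBB'
  8B -> 'BBBBBBBB'
  7F -> 'FFFFFFF'
  8F -> 'FFFFFFFF'

Decoded = FFFFFFBBBBBBBBBBBBBBBBFFFFFFFFFFFFFFF


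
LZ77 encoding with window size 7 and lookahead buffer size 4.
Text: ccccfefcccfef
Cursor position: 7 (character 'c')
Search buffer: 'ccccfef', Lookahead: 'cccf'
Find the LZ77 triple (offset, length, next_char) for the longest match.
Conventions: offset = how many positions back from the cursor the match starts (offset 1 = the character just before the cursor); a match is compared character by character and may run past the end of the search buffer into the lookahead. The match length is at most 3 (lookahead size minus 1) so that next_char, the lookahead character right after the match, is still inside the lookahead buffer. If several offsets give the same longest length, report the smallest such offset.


Try each offset into the search buffer:
  offset=1 (pos 6, char 'f'): match length 0
  offset=2 (pos 5, char 'e'): match length 0
  offset=3 (pos 4, char 'f'): match length 0
  offset=4 (pos 3, char 'c'): match length 1
  offset=5 (pos 2, char 'c'): match length 2
  offset=6 (pos 1, char 'c'): match length 3
  offset=7 (pos 0, char 'c'): match length 3
Longest match has length 3, found at offsets 6, 7; take the smallest, offset 6.
next_char = character at position 7 + 3 = 10 -> 'f'

Best match: offset=6, length=3 (matching 'ccc' starting at position 1)
LZ77 triple: (6, 3, 'f')


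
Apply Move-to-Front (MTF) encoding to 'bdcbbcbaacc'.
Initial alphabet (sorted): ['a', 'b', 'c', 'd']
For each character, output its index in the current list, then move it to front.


MTF encoding:
'b': index 1 in ['a', 'b', 'c', 'd'] -> ['b', 'a', 'c', 'd']
'd': index 3 in ['b', 'a', 'c', 'd'] -> ['d', 'b', 'a', 'c']
'c': index 3 in ['d', 'b', 'a', 'c'] -> ['c', 'd', 'b', 'a']
'b': index 2 in ['c', 'd', 'b', 'a'] -> ['b', 'c', 'd', 'a']
'b': index 0 in ['b', 'c', 'd', 'a'] -> ['b', 'c', 'd', 'a']
'c': index 1 in ['b', 'c', 'd', 'a'] -> ['c', 'b', 'd', 'a']
'b': index 1 in ['c', 'b', 'd', 'a'] -> ['b', 'c', 'd', 'a']
'a': index 3 in ['b', 'c', 'd', 'a'] -> ['a', 'b', 'c', 'd']
'a': index 0 in ['a', 'b', 'c', 'd'] -> ['a', 'b', 'c', 'd']
'c': index 2 in ['a', 'b', 'c', 'd'] -> ['c', 'a', 'b', 'd']
'c': index 0 in ['c', 'a', 'b', 'd'] -> ['c', 'a', 'b', 'd']


Output: [1, 3, 3, 2, 0, 1, 1, 3, 0, 2, 0]


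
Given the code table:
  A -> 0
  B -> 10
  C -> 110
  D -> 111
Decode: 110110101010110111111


Decoding:
110 -> C
110 -> C
10 -> B
10 -> B
10 -> B
110 -> C
111 -> D
111 -> D


Result: CCBBBCDD


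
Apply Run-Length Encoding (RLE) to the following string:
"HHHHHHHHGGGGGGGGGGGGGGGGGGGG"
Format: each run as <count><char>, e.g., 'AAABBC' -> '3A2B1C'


Scanning runs left to right:
  i=0: run of 'H' x 8 -> '8H'
  i=8: run of 'G' x 20 -> '20G'

RLE = 8H20G


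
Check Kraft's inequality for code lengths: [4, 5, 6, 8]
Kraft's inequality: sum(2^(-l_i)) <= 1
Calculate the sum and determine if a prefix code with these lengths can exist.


Sum = 2^(-4) + 2^(-5) + 2^(-6) + 2^(-8)
    = 0.0625 + 0.03125 + 0.015625 + 0.00390625
    = 29/256 = 0.11328125
Since 0.11328125 <= 1, Kraft's inequality IS satisfied.
A prefix code with these lengths CAN exist.

Kraft sum = 0.11328125. Satisfied.


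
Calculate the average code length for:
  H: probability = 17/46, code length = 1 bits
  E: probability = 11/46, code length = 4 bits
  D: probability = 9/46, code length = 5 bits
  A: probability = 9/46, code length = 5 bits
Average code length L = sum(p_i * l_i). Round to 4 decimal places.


Weighted contributions p_i * l_i:
  H: (17/46) * 1 = 17/46
  E: (11/46) * 4 = 44/46
  D: (9/46) * 5 = 45/46
  A: (9/46) * 5 = 45/46
Sum = (17 + 44 + 45 + 45)/46 = 151/46

L = 151/46 = 3.2826 bits/symbol


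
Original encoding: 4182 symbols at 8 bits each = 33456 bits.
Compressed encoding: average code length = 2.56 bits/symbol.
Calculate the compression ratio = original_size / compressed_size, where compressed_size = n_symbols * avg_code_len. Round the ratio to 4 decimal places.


original_size = n_symbols * orig_bits = 4182 * 8 = 33456 bits
compressed_size = n_symbols * avg_code_len = 4182 * 2.56 = 10705.92 bits
ratio = original_size / compressed_size = 33456 / 10705.92 = 3.125

Compression ratio = 3.125


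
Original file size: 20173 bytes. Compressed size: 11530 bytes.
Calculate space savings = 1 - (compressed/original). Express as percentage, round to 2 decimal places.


ratio = compressed/original = 11530/20173 = 0.571556
savings = 1 - ratio = 1 - 0.571556 = 0.428444
as a percentage: 0.428444 * 100 = 42.84%

Space savings = 1 - 11530/20173 = 42.84%


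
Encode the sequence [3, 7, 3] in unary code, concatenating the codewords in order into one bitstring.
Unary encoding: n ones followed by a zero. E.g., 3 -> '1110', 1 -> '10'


Encode each number as n ones followed by a terminating 0:
  3 -> 1110 (4 bits)
  7 -> 11111110 (8 bits)
  3 -> 1110 (4 bits)
Total length = 4 + 8 + 4 = 16 bits.

Unary([3, 7, 3]) = 1110111111101110 (16 bits)


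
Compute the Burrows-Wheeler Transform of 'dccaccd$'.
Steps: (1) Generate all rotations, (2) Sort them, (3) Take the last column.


Rotations (sorted):
  0: $dccaccd -> last char: d
  1: accd$dcc -> last char: c
  2: caccd$dc -> last char: c
  3: ccaccd$d -> last char: d
  4: ccd$dcca -> last char: a
  5: cd$dccac -> last char: c
  6: d$dccacc -> last char: c
  7: dccaccd$ -> last char: $


BWT = dccdacc$


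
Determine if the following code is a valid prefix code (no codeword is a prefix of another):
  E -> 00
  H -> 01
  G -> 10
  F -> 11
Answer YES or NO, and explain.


Checking each pair (does one codeword prefix another?):
  E='00' vs H='01': no prefix
  E='00' vs G='10': no prefix
  E='00' vs F='11': no prefix
  H='01' vs E='00': no prefix
  H='01' vs G='10': no prefix
  H='01' vs F='11': no prefix
  G='10' vs E='00': no prefix
  G='10' vs H='01': no prefix
  G='10' vs F='11': no prefix
  F='11' vs E='00': no prefix
  F='11' vs H='01': no prefix
  F='11' vs G='10': no prefix
No violation found over all pairs.

YES -- this is a valid prefix code. No codeword is a prefix of any other codeword.


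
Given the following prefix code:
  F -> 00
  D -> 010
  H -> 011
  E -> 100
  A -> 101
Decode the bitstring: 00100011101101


Decoding step by step:
Bits 00 -> F
Bits 100 -> E
Bits 011 -> H
Bits 101 -> A
Bits 101 -> A


Decoded message: FEHAA


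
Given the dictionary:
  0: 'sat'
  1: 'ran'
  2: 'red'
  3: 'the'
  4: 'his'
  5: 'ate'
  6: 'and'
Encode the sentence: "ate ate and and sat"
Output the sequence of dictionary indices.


Look up each word in the dictionary:
  'ate' -> 5
  'ate' -> 5
  'and' -> 6
  'and' -> 6
  'sat' -> 0

Encoded: [5, 5, 6, 6, 0]


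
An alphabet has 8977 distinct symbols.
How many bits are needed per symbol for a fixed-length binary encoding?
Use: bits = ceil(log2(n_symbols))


log2(8977) = 13.132
Bracket: 2^13 = 8192 < 8977 <= 2^14 = 16384
So ceil(log2(8977)) = 14

bits = ceil(log2(8977)) = ceil(13.132) = 14 bits
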